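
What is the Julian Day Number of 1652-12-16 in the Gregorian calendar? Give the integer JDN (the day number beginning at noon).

2324791

JDN 2400001 is 17 November 1858 CE (Gregorian), MJD 0; the target day is −75210 days from there, so JDN = 2324791.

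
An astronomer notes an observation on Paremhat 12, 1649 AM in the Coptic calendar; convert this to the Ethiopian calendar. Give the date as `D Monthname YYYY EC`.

Both dates share Julian Day Number 2427153; in the Ethiopian calendar that is 12 Megabit 1925 EC.

12 Megabit 1925 EC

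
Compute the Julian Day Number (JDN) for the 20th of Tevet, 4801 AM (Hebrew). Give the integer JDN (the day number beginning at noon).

Equivalently 3 January 1041 (proleptic Gregorian).
JDN 2400001 is 17 November 1858 CE (Gregorian), MJD 0; the target day is −298721 days from there, so JDN = 2101280.

2101280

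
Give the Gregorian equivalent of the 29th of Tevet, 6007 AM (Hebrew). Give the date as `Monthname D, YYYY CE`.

Both dates share Julian Day Number 2541767; in the Gregorian calendar that is 8 January 2247 CE.

January 8, 2247 CE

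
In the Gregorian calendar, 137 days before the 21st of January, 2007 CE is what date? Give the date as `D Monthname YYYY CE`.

Counting 137 days back from JDN 2454122 reaches JDN 2453985, which is 6 September 2006 CE.

6 September 2006 CE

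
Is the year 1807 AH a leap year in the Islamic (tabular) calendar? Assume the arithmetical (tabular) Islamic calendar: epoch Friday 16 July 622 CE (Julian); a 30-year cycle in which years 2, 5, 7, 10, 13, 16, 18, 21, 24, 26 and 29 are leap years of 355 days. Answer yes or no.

yes

Year 1807 AH is year 7 of its 30-year cycle; leap positions are 2, 5, 7, 10, 13, 16, 18, 21, 24, 26, 29, so it is a leap year (355 days).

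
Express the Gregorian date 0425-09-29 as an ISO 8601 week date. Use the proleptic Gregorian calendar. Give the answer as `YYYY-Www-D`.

The weekday is Monday (ISO weekday 1).
That Monday belongs to ISO week 40 of ISO year 425.

0425-W40-1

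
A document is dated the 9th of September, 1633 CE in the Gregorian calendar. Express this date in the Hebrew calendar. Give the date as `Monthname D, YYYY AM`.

Tishrei 5, 5394 AM

Both dates share Julian Day Number 2317753; in the Hebrew calendar that is 5 Tishrei 5394 AM.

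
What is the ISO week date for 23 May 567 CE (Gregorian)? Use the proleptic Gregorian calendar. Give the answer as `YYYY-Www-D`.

The weekday is Saturday (ISO weekday 6).
That Saturday belongs to ISO week 21 of ISO year 567.

0567-W21-6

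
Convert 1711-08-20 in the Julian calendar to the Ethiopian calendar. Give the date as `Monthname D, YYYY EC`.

The source date corresponds to 31 August 1711 in the Gregorian calendar (JDN 2346232).
That day falls on 27 Nehase 1703 EC in the Ethiopian calendar.

Nehase 27, 1703 EC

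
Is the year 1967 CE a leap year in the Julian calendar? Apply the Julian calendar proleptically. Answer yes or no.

1967 mod 4 = 3, so it is a common year in the Julian calendar.

no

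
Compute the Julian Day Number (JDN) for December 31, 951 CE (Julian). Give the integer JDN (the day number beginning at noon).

In the proleptic Gregorian calendar the same day is 5 January 952.
JDN 2451545 is 1 January 2000 CE (Gregorian); the target day is −382770 days from there, so JDN = 2068775.

2068775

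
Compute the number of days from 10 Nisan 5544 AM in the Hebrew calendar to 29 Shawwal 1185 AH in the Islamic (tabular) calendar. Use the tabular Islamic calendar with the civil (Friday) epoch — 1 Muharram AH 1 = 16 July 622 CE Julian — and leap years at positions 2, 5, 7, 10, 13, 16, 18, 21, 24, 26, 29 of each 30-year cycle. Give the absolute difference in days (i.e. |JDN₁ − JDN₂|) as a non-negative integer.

4440

JDN of the first date = 2372744.
JDN of the second date = 2368304.
|2368304 − 2372744| = 4440.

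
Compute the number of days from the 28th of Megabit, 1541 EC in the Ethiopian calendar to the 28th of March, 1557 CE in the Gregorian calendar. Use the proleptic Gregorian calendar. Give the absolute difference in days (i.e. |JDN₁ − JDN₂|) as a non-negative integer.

JDN of the first date = 2286913.
JDN of the second date = 2289829.
|2289829 − 2286913| = 2916.

2916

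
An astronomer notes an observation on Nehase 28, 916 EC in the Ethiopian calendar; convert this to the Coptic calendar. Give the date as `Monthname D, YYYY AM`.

Julian Day Number of the source date = 2058782.
Converting JDN 2058782 to the Coptic calendar gives 28 Mesori 640 AM.

Mesori 28, 640 AM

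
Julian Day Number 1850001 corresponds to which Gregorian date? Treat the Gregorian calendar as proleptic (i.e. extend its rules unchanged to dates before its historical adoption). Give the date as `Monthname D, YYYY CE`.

January 11, 353 CE

JDN 2451545 is 1 Jan 2000; 1850001 is −601544 days from there.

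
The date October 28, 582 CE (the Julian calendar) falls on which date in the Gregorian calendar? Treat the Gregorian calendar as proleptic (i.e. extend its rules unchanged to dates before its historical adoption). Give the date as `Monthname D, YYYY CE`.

The Julian–Gregorian offset here is 2 days (Julian trailing).
28 October 582 Julian + 2 days → 30 October 582 Gregorian.

October 30, 582 CE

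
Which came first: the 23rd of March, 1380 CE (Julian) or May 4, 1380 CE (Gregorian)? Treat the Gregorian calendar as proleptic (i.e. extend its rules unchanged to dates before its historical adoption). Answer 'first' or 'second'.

first

The two dates have Julian Day Numbers 2225185 and 2225219 respectively.
Since 2225185 < 2225219, the first date comes first.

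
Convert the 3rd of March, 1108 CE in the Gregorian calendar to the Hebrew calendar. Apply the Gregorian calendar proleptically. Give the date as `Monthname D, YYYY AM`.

Adar 11, 4868 AM

Julian Day Number of the source date = 2125810.
Converting JDN 2125810 to the Hebrew calendar gives 11 Adar 4868 AM.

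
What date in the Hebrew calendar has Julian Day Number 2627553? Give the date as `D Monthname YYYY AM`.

29 Cheshvan 6242 AM

JDN 2627553 is 22 November 2481 in the Gregorian calendar.
In the Hebrew calendar that day is 29 Cheshvan 6242 AM.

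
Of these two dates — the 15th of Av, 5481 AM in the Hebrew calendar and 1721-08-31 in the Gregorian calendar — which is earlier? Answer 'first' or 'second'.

first

Converting both to JDN: 2349862 vs 2349885; the smaller is the first.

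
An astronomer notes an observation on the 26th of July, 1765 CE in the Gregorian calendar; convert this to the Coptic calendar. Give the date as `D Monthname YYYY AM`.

Julian Day Number of the source date = 2365920.
Converting JDN 2365920 to the Coptic calendar gives 21 Epip 1481 AM.

21 Epip 1481 AM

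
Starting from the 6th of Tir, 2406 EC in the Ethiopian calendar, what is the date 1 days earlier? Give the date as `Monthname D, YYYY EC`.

The starting date is JDN 2602772; 2602772 − 1 = 2602771.
JDN 2602771 corresponds to Tir 5, 2406 EC.

Tir 5, 2406 EC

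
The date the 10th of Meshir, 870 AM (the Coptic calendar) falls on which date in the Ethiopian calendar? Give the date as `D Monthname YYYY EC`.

The source date corresponds to 11 February 1154 in the proleptic Gregorian calendar (JDN 2142591).
That day falls on 10 Yekatit 1146 EC in the Ethiopian calendar.

10 Yekatit 1146 EC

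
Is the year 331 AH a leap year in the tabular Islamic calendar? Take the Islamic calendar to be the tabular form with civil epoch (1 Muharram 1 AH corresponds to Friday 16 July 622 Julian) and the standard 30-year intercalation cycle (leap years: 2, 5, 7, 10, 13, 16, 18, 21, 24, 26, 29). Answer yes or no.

Year 331 AH is year 1 of its 30-year cycle; leap positions are 2, 5, 7, 10, 13, 16, 18, 21, 24, 26, 29, so it is a common year (354 days).

no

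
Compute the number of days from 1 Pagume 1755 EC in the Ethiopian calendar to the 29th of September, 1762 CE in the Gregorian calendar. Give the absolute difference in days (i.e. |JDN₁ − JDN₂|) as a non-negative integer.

JDN of the first date = 2365229.
JDN of the second date = 2364889.
|2364889 − 2365229| = 340.

340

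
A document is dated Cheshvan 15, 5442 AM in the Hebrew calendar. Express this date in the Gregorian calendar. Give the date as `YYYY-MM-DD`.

Both dates share Julian Day Number 2335333; in the Gregorian calendar that is 27 October 1681 CE.

1681-10-27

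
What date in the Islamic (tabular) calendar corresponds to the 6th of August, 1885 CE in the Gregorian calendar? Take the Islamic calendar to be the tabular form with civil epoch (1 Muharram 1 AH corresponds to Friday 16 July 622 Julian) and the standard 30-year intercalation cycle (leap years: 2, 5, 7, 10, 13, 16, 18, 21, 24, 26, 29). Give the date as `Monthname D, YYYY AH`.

Both dates share Julian Day Number 2409760; in the tabular Islamic calendar that is 24 Shawwal 1302 AH.

Shawwal 24, 1302 AH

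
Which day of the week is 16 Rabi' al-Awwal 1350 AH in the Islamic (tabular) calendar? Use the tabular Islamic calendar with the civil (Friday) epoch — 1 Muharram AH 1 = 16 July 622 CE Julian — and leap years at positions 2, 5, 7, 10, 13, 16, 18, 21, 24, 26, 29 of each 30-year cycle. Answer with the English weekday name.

In the Gregorian calendar this is 1 August 1931 (JDN 2426555).
JDN 2426555 mod 7 = 5, and JDN 0 was a Monday, so this is a Saturday.

Saturday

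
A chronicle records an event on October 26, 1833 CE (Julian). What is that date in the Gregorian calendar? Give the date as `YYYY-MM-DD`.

1833-11-07

For dates in this range the Gregorian date is 12 days ahead of the Julian.
26 October 1833 Julian + 12 days → 7 November 1833 Gregorian.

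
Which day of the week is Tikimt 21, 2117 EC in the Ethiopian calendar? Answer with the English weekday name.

Wednesday

In the Gregorian calendar this is 1 November 2124 (JDN 2497140).
JDN 2497140 mod 7 = 2, and JDN 0 was a Monday, so this is a Wednesday.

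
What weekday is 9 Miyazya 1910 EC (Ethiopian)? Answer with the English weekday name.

Wednesday

This is JDN 2421701 (17 April 1918 Gregorian).
2421701 ≡ 2 (mod 7); counting from Monday = 0 gives Wednesday.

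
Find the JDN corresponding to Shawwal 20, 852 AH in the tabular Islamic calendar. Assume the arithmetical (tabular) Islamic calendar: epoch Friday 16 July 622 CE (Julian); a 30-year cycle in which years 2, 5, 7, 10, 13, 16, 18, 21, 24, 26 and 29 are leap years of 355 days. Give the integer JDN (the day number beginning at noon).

Equivalently 26 December 1448 (proleptic Gregorian).
JDN 2451545 is 1 January 2000 CE (Gregorian); the target day is −201254 days from there, so JDN = 2250291.

2250291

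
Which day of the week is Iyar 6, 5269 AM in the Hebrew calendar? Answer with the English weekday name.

In the proleptic Gregorian calendar this is 6 May 1509 (JDN 2272336).
JDN 2272336 mod 7 = 3, and JDN 0 was a Monday, so this is a Thursday.

Thursday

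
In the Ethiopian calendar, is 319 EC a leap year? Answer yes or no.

yes

319 mod 4 = 3; in the Ethiopian calendar a year is leap when year mod 4 = 3, so it is a leap year.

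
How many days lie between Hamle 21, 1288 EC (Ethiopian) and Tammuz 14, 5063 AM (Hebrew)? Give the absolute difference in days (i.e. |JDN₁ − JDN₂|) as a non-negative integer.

First date → JDN 2194618; second date → JDN 2197158.
The interval is |2194618 − 2197158| = 2540 days.

2540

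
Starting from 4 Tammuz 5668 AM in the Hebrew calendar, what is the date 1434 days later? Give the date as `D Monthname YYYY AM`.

The starting date is JDN 2418126; 2418126 + 1434 = 2419560.
JDN 2419560 corresponds to 21 Sivan 5672 AM.

21 Sivan 5672 AM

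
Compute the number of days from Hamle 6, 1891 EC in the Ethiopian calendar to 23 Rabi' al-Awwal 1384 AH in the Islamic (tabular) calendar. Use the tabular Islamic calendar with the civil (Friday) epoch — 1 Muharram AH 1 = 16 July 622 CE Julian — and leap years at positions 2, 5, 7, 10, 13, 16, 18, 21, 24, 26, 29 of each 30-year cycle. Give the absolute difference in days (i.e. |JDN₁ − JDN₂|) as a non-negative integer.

23762

First date → JDN 2414848; second date → JDN 2438610.
The interval is |2414848 − 2438610| = 23762 days.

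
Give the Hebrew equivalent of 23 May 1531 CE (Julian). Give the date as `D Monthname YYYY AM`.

Both dates share Julian Day Number 2280398; in the Hebrew calendar that is 7 Sivan 5291 AM.

7 Sivan 5291 AM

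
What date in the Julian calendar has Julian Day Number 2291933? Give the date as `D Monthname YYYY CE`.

21 December 1562 CE

JDN 2291933 is 31 December 1562 in the proleptic Gregorian calendar.
In the Julian calendar that day is 21 December 1562 CE.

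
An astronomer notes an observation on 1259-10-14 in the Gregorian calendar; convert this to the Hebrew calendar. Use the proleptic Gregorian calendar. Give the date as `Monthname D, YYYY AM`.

Tishrei 18, 5020 AM

Julian Day Number of the source date = 2181187.
Converting JDN 2181187 to the Hebrew calendar gives 18 Tishrei 5020 AM.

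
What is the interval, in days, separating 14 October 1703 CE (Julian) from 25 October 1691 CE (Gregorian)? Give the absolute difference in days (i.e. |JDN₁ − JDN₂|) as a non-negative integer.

4382

JDN of the first date = 2343365.
JDN of the second date = 2338983.
|2338983 − 2343365| = 4382.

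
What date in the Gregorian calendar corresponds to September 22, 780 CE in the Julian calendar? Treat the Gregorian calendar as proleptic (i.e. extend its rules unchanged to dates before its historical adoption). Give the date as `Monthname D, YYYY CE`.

The Julian–Gregorian offset here is 4 days (Julian trailing).
22 September 780 Julian + 4 days → 26 September 780 Gregorian.

September 26, 780 CE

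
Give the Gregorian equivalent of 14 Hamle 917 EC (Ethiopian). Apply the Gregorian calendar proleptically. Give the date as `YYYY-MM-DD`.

0925-07-13

Both dates share Julian Day Number 2059103; in the Gregorian calendar that is 13 July 925 CE.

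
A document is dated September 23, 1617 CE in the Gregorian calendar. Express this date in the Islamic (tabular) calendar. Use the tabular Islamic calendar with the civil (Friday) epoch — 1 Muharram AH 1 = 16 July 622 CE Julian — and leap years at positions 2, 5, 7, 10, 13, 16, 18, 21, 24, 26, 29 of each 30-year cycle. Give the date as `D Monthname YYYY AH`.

Julian Day Number of the source date = 2311923.
Converting JDN 2311923 to the tabular Islamic calendar gives 22 Ramadan 1026 AH.

22 Ramadan 1026 AH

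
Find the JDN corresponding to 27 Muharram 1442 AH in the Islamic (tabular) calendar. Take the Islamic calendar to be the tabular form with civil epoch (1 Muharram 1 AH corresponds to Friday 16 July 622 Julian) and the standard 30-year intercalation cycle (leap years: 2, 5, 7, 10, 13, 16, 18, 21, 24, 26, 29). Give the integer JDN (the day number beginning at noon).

In the Gregorian calendar the same day is 15 September 2020.
JDN 2451545 is 1 January 2000 CE (Gregorian); the target day is +7563 days from there, so JDN = 2459108.

2459108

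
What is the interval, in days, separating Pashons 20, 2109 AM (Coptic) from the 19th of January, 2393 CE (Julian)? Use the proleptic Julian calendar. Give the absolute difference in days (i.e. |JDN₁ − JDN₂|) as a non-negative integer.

First date → JDN 2595236; second date → JDN 2595120.
The interval is |2595236 − 2595120| = 116 days.

116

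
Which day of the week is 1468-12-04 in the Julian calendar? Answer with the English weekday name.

This is JDN 2257583 (13 December 1468 Gregorian).
JDN 2257583 mod 7 = 6, and JDN 0 was a Monday, so this is a Sunday.

Sunday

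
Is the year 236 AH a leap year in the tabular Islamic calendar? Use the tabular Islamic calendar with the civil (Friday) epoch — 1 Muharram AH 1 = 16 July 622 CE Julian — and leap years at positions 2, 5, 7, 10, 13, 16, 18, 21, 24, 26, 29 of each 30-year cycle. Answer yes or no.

Year 236 AH is year 26 of its 30-year cycle; leap positions are 2, 5, 7, 10, 13, 16, 18, 21, 24, 26, 29, so it is a leap year (355 days).

yes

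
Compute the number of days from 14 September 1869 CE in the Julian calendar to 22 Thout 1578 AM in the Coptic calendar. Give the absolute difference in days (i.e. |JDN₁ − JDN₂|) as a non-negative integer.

2917

First date → JDN 2403967; second date → JDN 2401050.
The interval is |2403967 − 2401050| = 2917 days.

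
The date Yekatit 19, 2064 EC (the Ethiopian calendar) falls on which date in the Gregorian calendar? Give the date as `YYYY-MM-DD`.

2072-02-27

Julian Day Number of the source date = 2477900.
Converting JDN 2477900 to the Gregorian calendar gives 27 February 2072 CE.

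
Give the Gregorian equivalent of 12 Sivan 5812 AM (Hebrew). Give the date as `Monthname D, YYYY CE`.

June 9, 2052 CE

Both dates share Julian Day Number 2470698; in the Gregorian calendar that is 9 June 2052 CE.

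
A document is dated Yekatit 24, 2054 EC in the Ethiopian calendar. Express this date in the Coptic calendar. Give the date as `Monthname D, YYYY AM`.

Both dates share Julian Day Number 2474252; in the Coptic calendar that is 24 Meshir 1778 AM.

Meshir 24, 1778 AM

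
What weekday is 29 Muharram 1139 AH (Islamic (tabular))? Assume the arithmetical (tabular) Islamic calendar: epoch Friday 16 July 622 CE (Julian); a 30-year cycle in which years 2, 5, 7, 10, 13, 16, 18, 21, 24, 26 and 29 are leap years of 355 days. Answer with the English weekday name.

Thursday

In the Gregorian calendar this is 26 September 1726 (JDN 2351737).
2351737 ≡ 3 (mod 7); counting from Monday = 0 gives Thursday.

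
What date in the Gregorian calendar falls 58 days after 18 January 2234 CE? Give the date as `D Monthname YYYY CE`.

17 March 2234 CE

The starting date is JDN 2537029; 2537029 + 58 = 2537087.
JDN 2537087 corresponds to 17 March 2234 CE.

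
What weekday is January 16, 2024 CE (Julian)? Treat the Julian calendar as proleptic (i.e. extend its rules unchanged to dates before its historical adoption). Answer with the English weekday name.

Monday

Equivalently 29 January 2024 Gregorian, JDN 2460339.
Since JDN mod 7 = 0 (0 = Monday), the day is Monday.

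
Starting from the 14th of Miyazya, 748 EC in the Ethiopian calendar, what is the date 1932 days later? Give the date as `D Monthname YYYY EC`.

30 Hamle 753 EC

The starting date is JDN 1997286; 1997286 + 1932 = 1999218.
JDN 1999218 corresponds to 30 Hamle 753 EC.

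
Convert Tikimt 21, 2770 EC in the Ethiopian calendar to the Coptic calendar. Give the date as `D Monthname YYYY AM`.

21 Paopi 2494 AM

The source date corresponds to 6 November 2777 in the Gregorian calendar (JDN 2735648).
That day falls on 21 Paopi 2494 AM in the Coptic calendar.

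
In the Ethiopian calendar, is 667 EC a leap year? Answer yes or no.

yes

667 mod 4 = 3; in the Ethiopian calendar a year is leap when year mod 4 = 3, so it is a leap year.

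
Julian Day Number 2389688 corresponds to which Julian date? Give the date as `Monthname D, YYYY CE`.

JDN 2389688 is 23 August 1830 in the Gregorian calendar.
In the Julian calendar that day is August 11, 1830 CE.

August 11, 1830 CE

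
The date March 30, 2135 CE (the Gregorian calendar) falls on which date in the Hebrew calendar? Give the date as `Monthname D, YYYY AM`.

Nisan 16, 5895 AM

Both dates share Julian Day Number 2500941; in the Hebrew calendar that is 16 Nisan 5895 AM.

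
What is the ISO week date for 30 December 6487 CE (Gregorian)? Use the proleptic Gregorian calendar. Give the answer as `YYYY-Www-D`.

The weekday is Tuesday (ISO weekday 2).
That Tuesday belongs to ISO week 1 of ISO year 6488.

6488-W01-2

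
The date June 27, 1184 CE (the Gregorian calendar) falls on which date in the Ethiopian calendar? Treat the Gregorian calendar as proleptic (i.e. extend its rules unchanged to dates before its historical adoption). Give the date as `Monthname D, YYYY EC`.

Sene 26, 1176 EC

Julian Day Number of the source date = 2153685.
Converting JDN 2153685 to the Ethiopian calendar gives 26 Sene 1176 EC.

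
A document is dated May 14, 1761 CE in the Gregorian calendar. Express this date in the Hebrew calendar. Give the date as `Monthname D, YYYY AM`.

Both dates share Julian Day Number 2364386; in the Hebrew calendar that is 10 Iyar 5521 AM.

Iyar 10, 5521 AM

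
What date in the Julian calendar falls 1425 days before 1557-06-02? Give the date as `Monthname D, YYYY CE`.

July 8, 1553 CE

The starting date is JDN 2289905; 2289905 − 1425 = 2288480.
JDN 2288480 corresponds to July 8, 1553 CE.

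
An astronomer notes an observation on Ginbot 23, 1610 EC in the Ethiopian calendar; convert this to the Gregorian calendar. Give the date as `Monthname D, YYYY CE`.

May 28, 1618 CE

Julian Day Number of the source date = 2312170.
Converting JDN 2312170 to the Gregorian calendar gives 28 May 1618 CE.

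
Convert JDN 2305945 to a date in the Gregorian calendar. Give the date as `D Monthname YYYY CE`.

Counting from JDN 2299161 = 15 Oct 1582 gives an offset of 6784 days.

12 May 1601 CE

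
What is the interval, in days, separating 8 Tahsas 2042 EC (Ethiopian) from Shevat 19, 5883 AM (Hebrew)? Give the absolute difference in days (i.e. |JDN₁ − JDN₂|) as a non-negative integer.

26722

JDN of the first date = 2469793.
JDN of the second date = 2496515.
|2496515 − 2469793| = 26722.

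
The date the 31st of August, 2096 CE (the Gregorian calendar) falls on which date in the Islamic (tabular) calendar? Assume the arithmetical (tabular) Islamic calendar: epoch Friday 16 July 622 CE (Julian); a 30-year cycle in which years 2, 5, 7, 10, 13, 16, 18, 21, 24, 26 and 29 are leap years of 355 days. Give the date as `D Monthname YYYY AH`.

Julian Day Number of the source date = 2486852.
Converting JDN 2486852 to the tabular Islamic calendar gives 12 Jumada al-Awwal 1520 AH.

12 Jumada al-Awwal 1520 AH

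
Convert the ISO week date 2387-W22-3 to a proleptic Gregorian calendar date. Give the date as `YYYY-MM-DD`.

2387-05-27

ISO week 1 of 2387 is the week containing the first Thursday of 2387.
Week 22, day 3 (Wednesday) lands on 2387-05-27.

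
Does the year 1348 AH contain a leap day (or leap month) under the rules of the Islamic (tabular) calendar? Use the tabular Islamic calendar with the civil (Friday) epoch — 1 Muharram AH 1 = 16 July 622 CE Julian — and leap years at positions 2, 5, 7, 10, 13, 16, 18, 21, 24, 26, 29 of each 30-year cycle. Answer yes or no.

Year 1348 AH is year 28 of its 30-year cycle; leap positions are 2, 5, 7, 10, 13, 16, 18, 21, 24, 26, 29, so it is a common year (354 days).

no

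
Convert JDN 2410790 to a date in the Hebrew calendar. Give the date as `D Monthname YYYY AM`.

The Gregorian equivalent of JDN 2410790 is 1 June 1888.
In the Hebrew calendar that day is 22 Sivan 5648 AM.

22 Sivan 5648 AM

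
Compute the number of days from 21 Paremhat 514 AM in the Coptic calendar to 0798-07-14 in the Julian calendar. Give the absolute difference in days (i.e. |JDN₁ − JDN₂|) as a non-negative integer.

JDN of the first date = 2012603.
JDN of the second date = 2012722.
|2012722 − 2012603| = 119.

119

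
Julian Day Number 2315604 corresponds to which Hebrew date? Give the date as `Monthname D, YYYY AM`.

Cheshvan 12, 5388 AM

The Gregorian equivalent of JDN 2315604 is 22 October 1627.
In the Hebrew calendar that day is Cheshvan 12, 5388 AM.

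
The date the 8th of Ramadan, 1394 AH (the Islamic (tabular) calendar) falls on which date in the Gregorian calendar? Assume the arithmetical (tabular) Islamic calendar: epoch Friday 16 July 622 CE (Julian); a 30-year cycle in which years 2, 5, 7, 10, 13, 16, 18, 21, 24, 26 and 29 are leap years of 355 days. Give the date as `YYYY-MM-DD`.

1974-09-25

Both dates share Julian Day Number 2442316; in the Gregorian calendar that is 25 September 1974 CE.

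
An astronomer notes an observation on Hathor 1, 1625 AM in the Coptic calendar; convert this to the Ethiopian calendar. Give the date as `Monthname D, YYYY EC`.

Julian Day Number of the source date = 2418256.
Converting JDN 2418256 to the Ethiopian calendar gives 1 Hidar 1901 EC.

Hidar 1, 1901 EC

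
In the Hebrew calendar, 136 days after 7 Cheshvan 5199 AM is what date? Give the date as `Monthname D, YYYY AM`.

Adar 24, 5199 AM

JDN of 7 Cheshvan 5199 AM = 2246586.
2246586 + 136 = 2246722.
JDN 2246722 in the Hebrew calendar is Adar 24, 5199 AM.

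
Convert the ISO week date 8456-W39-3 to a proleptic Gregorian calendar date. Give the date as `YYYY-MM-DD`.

8456-09-27

ISO week 1 of 8456 is the week containing the first Thursday of 8456.
Week 39, day 3 (Wednesday) lands on 8456-09-27.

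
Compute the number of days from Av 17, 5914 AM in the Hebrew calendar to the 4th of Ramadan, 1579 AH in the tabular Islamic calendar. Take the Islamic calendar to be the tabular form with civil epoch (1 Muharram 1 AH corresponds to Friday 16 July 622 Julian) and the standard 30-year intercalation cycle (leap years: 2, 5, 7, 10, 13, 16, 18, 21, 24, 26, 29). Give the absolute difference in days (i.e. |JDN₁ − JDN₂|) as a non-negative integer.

First date → JDN 2508001; second date → JDN 2507870.
The interval is |2508001 − 2507870| = 131 days.

131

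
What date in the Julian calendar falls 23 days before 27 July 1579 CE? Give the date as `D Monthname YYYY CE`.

4 July 1579 CE

JDN of 27 July 1579 CE = 2297995.
2297995 − 23 = 2297972.
JDN 2297972 in the Julian calendar is 4 July 1579 CE.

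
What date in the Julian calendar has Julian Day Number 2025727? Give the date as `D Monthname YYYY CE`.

20 February 834 CE

The proleptic Gregorian equivalent of JDN 2025727 is 24 February 834.
In the Julian calendar that day is 20 February 834 CE.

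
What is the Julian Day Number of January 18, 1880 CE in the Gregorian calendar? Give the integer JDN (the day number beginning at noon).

2407733

JDN 2400001 is 17 November 1858 CE (Gregorian), MJD 0; the target day is +7732 days from there, so JDN = 2407733.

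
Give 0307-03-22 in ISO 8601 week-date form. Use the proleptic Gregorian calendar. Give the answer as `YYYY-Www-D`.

0307-W12-5

The weekday is Friday (ISO weekday 5).
That Friday belongs to ISO week 12 of ISO year 307.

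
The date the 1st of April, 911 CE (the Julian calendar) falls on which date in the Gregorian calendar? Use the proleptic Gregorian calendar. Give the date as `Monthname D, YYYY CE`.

April 6, 911 CE

For dates in this range the Gregorian date is 5 days ahead of the Julian.
1 April 911 Julian + 5 days → 6 April 911 Gregorian.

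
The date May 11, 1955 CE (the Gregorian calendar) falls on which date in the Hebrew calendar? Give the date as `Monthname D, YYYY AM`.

Both dates share Julian Day Number 2435239; in the Hebrew calendar that is 19 Iyar 5715 AM.

Iyar 19, 5715 AM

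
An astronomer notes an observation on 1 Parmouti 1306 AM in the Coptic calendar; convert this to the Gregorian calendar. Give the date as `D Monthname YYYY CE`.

Both dates share Julian Day Number 2301891; in the Gregorian calendar that is 6 April 1590 CE.

6 April 1590 CE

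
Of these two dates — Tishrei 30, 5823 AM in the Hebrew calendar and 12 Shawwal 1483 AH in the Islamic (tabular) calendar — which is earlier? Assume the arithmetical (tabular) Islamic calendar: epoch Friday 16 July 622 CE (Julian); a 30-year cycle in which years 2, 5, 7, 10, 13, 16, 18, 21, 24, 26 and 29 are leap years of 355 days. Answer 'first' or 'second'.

second

First date → JDN 2474497; second date → JDN 2473888.
JDN 2473888 < JDN 2474497, so the second date is earlier.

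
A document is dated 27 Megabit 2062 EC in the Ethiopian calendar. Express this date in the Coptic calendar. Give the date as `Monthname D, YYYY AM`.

Paremhat 27, 1786 AM

Julian Day Number of the source date = 2477207.
Converting JDN 2477207 to the Coptic calendar gives 27 Paremhat 1786 AM.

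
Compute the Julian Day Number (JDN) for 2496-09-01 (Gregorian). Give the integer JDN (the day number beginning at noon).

JDN 2400001 is 17 November 1858 CE (Gregorian), MJD 0; the target day is +232949 days from there, so JDN = 2632950.

2632950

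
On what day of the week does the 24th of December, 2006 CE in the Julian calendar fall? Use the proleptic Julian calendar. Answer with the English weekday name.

This is JDN 2454107 (6 January 2007 Gregorian).
JDN 2454107 mod 7 = 5, and JDN 0 was a Monday, so this is a Saturday.

Saturday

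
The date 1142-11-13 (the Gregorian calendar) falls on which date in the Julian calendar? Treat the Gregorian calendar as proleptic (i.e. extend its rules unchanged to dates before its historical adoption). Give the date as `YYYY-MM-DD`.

The Julian–Gregorian offset here is 7 days (Julian trailing).
13 November 1142 Gregorian − 7 days → 6 November 1142 Julian.

1142-11-06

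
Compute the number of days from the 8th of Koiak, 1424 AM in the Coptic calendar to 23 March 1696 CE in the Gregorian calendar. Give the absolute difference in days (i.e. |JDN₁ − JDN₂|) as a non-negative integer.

4284

JDN of the first date = 2344878.
JDN of the second date = 2340594.
|2340594 − 2344878| = 4284.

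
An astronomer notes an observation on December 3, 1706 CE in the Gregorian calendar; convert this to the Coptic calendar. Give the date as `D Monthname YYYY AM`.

Both dates share Julian Day Number 2344500; in the Coptic calendar that is 26 Hathor 1423 AM.

26 Hathor 1423 AM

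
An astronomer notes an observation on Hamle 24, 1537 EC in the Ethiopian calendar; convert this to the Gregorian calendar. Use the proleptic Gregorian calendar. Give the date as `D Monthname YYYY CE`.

Julian Day Number of the source date = 2285568.
Converting JDN 2285568 to the Gregorian calendar gives 28 July 1545 CE.

28 July 1545 CE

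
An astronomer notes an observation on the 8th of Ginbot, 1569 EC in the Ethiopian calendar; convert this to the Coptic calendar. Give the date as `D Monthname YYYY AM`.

8 Pashons 1293 AM

Julian Day Number of the source date = 2297180.
Converting JDN 2297180 to the Coptic calendar gives 8 Pashons 1293 AM.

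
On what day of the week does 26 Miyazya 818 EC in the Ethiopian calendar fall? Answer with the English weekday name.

Saturday

Equivalently 25 April 826 Gregorian, JDN 2022865.
JDN 2022865 mod 7 = 5, and JDN 0 was a Monday, so this is a Saturday.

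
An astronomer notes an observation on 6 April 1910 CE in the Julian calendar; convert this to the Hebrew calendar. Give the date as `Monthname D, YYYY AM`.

Nisan 10, 5670 AM

The source date corresponds to 19 April 1910 in the Gregorian calendar (JDN 2418781).
That day falls on 10 Nisan 5670 AM in the Hebrew calendar.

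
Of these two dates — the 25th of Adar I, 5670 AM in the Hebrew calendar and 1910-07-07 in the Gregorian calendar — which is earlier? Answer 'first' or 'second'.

First date → JDN 2418737; second date → JDN 2418860.
JDN 2418737 < JDN 2418860, so the first date is earlier.

first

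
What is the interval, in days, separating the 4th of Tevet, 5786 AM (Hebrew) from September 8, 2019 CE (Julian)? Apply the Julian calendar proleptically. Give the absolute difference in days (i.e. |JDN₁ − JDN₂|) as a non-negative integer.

2286

JDN of the first date = 2461034.
JDN of the second date = 2458748.
|2458748 − 2461034| = 2286.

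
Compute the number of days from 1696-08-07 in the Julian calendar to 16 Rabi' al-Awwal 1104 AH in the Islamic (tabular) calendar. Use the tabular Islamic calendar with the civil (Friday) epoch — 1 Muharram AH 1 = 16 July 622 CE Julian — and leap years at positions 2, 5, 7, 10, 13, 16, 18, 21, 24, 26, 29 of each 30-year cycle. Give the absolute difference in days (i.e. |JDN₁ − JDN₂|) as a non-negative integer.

1361

JDN of the first date = 2340741.
JDN of the second date = 2339380.
|2339380 − 2340741| = 1361.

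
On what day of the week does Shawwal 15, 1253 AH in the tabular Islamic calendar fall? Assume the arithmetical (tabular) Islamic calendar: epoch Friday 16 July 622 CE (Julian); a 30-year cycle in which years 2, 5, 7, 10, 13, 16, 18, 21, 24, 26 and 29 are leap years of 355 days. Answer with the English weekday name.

Friday

In the Gregorian calendar this is 12 January 1838 (JDN 2392387).
2392387 ≡ 4 (mod 7); counting from Monday = 0 gives Friday.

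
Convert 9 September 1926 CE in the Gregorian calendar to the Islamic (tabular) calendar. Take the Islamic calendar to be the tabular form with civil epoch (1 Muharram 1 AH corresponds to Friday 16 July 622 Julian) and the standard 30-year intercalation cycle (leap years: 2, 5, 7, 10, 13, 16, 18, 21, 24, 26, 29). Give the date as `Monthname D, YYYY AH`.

Rabi' al-Awwal 1, 1345 AH

Julian Day Number of the source date = 2424768.
Converting JDN 2424768 to the tabular Islamic calendar gives 1 Rabi' al-Awwal 1345 AH.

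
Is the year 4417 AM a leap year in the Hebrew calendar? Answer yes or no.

no

Hebrew year 4417 is year 9 of its 19-year Metonic cycle; leap years are at positions 3, 6, 8, 11, 14, 17, 19, so it is a common year (12 months).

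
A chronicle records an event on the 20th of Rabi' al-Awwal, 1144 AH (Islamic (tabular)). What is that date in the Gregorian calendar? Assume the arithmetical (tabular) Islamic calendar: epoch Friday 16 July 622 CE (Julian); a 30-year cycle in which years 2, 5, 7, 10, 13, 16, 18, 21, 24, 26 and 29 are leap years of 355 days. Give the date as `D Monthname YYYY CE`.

Julian Day Number of the source date = 2353559.
Converting JDN 2353559 to the Gregorian calendar gives 22 September 1731 CE.

22 September 1731 CE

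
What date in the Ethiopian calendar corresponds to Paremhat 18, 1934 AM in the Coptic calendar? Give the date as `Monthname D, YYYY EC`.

Both dates share Julian Day Number 2531255; in the Ethiopian calendar that is 18 Megabit 2210 EC.

Megabit 18, 2210 EC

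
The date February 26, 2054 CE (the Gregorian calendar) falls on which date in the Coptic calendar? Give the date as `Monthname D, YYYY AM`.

Meshir 19, 1770 AM

Julian Day Number of the source date = 2471325.
Converting JDN 2471325 to the Coptic calendar gives 19 Meshir 1770 AM.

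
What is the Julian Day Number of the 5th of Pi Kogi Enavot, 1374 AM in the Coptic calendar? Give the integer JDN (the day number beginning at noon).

2326882

In the Gregorian calendar the same day is 7 September 1658.
JDN 2451545 is 1 January 2000 CE (Gregorian); the target day is −124663 days from there, so JDN = 2326882.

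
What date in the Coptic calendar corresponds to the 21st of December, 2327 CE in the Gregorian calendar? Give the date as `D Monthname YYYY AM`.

8 Koiak 2044 AM

Julian Day Number of the source date = 2571333.
Converting JDN 2571333 to the Coptic calendar gives 8 Koiak 2044 AM.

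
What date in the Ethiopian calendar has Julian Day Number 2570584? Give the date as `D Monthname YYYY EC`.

The Gregorian equivalent of JDN 2570584 is 2 December 2325.
In the Ethiopian calendar that day is 20 Hidar 2318 EC.

20 Hidar 2318 EC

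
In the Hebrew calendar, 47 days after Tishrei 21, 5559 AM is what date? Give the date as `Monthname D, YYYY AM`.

Kislev 9, 5559 AM

Counting 47 days forward from JDN 2378040 reaches JDN 2378087, which is Kislev 9, 5559 AM.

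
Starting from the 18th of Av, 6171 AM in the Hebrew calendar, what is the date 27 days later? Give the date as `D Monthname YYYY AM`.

The starting date is JDN 2601879; 2601879 + 27 = 2601906.
JDN 2601906 corresponds to 15 Elul 6171 AM.

15 Elul 6171 AM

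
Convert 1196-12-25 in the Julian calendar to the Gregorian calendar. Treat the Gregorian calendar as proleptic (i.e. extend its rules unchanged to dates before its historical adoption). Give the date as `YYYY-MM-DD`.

At this point the Julian calendar is 7 days behind the Gregorian.
25 December 1196 Julian + 7 days → 1 January 1197 Gregorian.

1197-01-01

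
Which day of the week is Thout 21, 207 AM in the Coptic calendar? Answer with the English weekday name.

Tuesday

In the proleptic Gregorian calendar this is 19 September 490 (JDN 1900291).
1900291 ≡ 1 (mod 7); counting from Monday = 0 gives Tuesday.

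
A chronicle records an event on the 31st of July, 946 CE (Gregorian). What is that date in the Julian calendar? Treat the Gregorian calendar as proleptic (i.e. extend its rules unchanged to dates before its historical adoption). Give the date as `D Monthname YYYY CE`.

26 July 946 CE

The Julian–Gregorian offset here is 5 days (Julian trailing).
31 July 946 Gregorian − 5 days → 26 July 946 Julian.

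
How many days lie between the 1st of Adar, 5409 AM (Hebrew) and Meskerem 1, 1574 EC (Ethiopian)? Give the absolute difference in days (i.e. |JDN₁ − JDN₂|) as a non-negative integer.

24630

JDN of the first date = 2323389.
JDN of the second date = 2298759.
|2298759 − 2323389| = 24630.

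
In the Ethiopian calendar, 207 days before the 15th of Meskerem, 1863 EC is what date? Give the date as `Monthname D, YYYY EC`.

Yekatit 23, 1862 EC

The starting date is JDN 2404330; 2404330 − 207 = 2404123.
JDN 2404123 corresponds to Yekatit 23, 1862 EC.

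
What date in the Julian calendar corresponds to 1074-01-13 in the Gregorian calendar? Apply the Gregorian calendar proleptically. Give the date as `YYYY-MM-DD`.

1074-01-07

At this point the Julian calendar is 6 days behind the Gregorian.
13 January 1074 Gregorian − 6 days → 7 January 1074 Julian.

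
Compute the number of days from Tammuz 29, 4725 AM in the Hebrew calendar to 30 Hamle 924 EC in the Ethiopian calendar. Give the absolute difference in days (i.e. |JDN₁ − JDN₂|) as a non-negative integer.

12031

JDN of the first date = 2073707.
JDN of the second date = 2061676.
|2061676 − 2073707| = 12031.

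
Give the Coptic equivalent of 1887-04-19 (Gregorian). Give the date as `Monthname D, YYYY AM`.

Julian Day Number of the source date = 2410381.
Converting JDN 2410381 to the Coptic calendar gives 12 Parmouti 1603 AM.

Parmouti 12, 1603 AM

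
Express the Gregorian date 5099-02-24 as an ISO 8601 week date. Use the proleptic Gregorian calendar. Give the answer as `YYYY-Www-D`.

5099-W08-5

The weekday is Friday (ISO weekday 5).
That Friday belongs to ISO week 8 of ISO year 5099.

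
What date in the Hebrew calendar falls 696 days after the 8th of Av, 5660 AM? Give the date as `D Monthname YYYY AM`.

25 Sivan 5662 AM

Counting 696 days forward from JDN 2415235 reaches JDN 2415931, which is 25 Sivan 5662 AM.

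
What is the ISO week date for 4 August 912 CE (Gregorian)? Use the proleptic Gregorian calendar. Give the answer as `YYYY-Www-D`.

0912-W31-4

The weekday is Thursday (ISO weekday 4).
That Thursday belongs to ISO week 31 of ISO year 912.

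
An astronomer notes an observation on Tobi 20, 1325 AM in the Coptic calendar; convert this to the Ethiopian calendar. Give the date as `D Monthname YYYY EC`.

20 Tir 1601 EC

Both dates share Julian Day Number 2308760; in the Ethiopian calendar that is 20 Tir 1601 EC.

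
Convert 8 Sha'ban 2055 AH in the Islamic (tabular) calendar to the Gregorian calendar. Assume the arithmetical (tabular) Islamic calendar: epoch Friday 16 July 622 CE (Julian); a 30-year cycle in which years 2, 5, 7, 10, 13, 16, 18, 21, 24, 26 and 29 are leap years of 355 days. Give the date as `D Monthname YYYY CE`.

Both dates share Julian Day Number 2676523; in the Gregorian calendar that is 21 December 2615 CE.

21 December 2615 CE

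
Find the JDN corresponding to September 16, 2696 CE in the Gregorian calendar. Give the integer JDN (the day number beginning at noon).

JDN 2451545 is 1 January 2000 CE (Gregorian); the target day is +254468 days from there, so JDN = 2706013.

2706013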